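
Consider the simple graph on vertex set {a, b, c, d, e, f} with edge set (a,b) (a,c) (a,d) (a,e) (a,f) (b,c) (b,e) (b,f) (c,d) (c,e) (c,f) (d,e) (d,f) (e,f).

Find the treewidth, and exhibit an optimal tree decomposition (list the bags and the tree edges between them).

Treewidth 4.
One such decomposition:
Bags: B1 = {a, c, d, e, f}  B2 = {a, b, c, e, f}
Tree: B1–B2

The largest bag has 5 vertices, giving width 4; this decomposition certifies tw(G) ≤ 4. On the other hand G contains the 5-clique {a, c, d, e, f}. A clique must lie in a single bag of any decomposition, so no decomposition can have width below 4. Hence tw(G) = 4 exactly.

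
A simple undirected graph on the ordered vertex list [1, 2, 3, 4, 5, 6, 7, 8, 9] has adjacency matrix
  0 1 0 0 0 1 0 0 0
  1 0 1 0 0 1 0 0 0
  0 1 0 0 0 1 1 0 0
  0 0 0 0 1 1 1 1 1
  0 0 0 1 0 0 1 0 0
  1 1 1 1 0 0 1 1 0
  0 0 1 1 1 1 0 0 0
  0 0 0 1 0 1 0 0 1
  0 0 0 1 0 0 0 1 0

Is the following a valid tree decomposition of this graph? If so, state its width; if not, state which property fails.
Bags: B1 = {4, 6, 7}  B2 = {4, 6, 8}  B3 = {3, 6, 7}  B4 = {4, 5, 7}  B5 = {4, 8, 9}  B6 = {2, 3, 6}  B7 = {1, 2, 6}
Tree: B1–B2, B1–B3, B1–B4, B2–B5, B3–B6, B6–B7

Every vertex of G appears in some bag (union = {1, 2, 3, 4, 5, 6, 7, 8, 9}); every edge is covered by a bag; and for each vertex v the set of bags containing v is connected in the bag tree. The decomposition is therefore valid. The largest bag has 3 vertices, so the width is 2.

Yes; width 2.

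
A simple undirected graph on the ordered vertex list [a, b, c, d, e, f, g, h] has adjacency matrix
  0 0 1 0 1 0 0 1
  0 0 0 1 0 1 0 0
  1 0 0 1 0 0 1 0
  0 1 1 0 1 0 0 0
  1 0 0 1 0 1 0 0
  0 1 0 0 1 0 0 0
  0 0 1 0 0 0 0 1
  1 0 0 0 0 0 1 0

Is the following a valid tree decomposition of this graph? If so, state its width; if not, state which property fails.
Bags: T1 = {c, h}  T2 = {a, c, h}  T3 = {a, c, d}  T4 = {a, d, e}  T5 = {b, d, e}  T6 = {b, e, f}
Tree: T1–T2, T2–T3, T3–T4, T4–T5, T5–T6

No — vertex g appears in no bag.

A tree decomposition must satisfy three properties: every vertex lies in some bag; for every edge, both endpoints lie together in some bag; and for every vertex, the bags containing it form a connected subtree. Here vertex g appears in no bag, so the decomposition is invalid.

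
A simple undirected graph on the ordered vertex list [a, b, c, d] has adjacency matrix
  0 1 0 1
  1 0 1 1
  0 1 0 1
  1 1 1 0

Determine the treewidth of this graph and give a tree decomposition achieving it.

Treewidth 2.
Bags: B1 = {b, c, d}  B2 = {a, b, d}
Tree: B1–B2

Every bag has size at most 3, so the width is 3 − 1 = 2 and tw(G) ≤ 2. On the other hand G contains the 3-clique {b, c, d}. A clique must lie in a single bag of any decomposition, so no decomposition can have width below 2. Hence tw(G) = 2 exactly.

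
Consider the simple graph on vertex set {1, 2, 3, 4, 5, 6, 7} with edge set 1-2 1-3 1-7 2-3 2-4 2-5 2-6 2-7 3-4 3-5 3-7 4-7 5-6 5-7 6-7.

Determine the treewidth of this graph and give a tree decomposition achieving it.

Each bag holds 4 vertices, so the decomposition has width 3, which upper-bounds the treewidth. For the lower bound, the 4 vertices {1, 2, 3, 7} are pairwise adjacent, and any tree decomposition puts a clique entirely inside one bag — forcing width ≥ 3. The upper and lower bounds meet at 3, so that is the treewidth.

Treewidth 3.
One optimal decomposition is:
Bags: B1 = {2, 3, 5, 7}  B2 = {2, 5, 6, 7}  B3 = {1, 2, 3, 7}  B4 = {2, 3, 4, 7}
Tree: B1–B2, B1–B3, B1–B4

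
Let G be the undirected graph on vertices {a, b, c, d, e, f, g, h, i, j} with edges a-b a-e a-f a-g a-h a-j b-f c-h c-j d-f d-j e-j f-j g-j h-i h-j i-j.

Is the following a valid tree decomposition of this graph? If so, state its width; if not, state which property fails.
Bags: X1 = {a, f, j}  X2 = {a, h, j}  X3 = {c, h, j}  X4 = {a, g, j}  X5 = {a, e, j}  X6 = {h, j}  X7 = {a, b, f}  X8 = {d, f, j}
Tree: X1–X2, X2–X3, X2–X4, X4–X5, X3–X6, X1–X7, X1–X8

No — vertex i appears in no bag.

A tree decomposition must satisfy three properties: every vertex lies in some bag; for every edge, both endpoints lie together in some bag; and for every vertex, the bags containing it form a connected subtree. Here vertex i appears in no bag, so the decomposition is invalid.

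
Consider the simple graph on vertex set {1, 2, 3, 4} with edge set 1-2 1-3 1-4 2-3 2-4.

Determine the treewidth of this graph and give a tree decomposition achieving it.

Each bag holds 3 vertices, so the decomposition has width 2, which upper-bounds the treewidth. For the lower bound, the 3 vertices {1, 2, 3} are pairwise adjacent, and any tree decomposition puts a clique entirely inside one bag — forcing width ≥ 2. Combining the bounds, tw(G) = 2.

Treewidth 2.
Bags: B1 = {1, 2, 4}  B2 = {1, 2, 3}
Tree: B1–B2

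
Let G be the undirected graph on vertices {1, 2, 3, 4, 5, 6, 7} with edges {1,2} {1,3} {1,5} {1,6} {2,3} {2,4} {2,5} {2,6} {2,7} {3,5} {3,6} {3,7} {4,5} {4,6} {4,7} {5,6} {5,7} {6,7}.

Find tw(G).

A width-4 tree decomposition is:
Bags: B1 = {2, 4, 5, 6, 7}  B2 = {2, 3, 5, 6, 7}  B3 = {1, 2, 3, 5, 6}
Tree: B1–B2, B2–B3
The largest bag has 5 vertices, giving width 4; this decomposition certifies tw(G) ≤ 4. Conversely, {1, 2, 3, 5, 6} is a clique of size 5, and the vertices of any clique must share a bag in every tree decomposition; so some bag has ≥ 5 vertices and tw(G) ≥ 4. Combining the bounds, tw(G) = 4.

4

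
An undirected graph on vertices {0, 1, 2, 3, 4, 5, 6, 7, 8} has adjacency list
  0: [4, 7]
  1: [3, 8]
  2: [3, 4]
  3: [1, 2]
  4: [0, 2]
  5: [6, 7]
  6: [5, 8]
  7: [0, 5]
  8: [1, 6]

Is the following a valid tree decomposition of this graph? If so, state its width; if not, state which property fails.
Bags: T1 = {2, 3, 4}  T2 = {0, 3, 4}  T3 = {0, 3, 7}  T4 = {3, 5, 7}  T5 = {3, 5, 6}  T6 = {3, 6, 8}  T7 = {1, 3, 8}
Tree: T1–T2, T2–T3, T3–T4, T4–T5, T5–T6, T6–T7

Yes; width 2.

Every vertex of G appears in some bag (union = {0, 1, 2, 3, 4, 5, 6, 7, 8}); every edge is covered by a bag; and for each vertex v the set of bags containing v is connected in the bag tree. The decomposition is therefore valid. The largest bag has 3 vertices, so the width is 2.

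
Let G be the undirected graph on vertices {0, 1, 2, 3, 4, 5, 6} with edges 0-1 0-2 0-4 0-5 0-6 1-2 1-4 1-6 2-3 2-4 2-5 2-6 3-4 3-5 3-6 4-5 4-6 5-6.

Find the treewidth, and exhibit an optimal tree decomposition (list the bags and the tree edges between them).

Treewidth 4.
Bags: B1 = {0, 1, 2, 4, 6}  B2 = {0, 2, 4, 5, 6}  B3 = {2, 3, 4, 5, 6}
Tree: B1–B2, B2–B3

Every bag has size at most 5, so the width is 5 − 1 = 4 and tw(G) ≤ 4. Conversely, {0, 1, 2, 4, 6} is a clique of size 5, and the vertices of any clique must share a bag in every tree decomposition; so some bag has ≥ 5 vertices and tw(G) ≥ 4. Combining the bounds, tw(G) = 4.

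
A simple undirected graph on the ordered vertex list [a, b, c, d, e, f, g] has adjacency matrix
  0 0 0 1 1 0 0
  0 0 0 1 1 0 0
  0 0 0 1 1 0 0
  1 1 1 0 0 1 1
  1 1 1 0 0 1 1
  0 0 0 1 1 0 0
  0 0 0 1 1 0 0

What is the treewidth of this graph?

2

A width-2 tree decomposition is:
Bags: B1 = {a, d, e}  B2 = {d, e, g}  B3 = {d, e, f}  B4 = {c, d, e}  B5 = {b, d, e}
Tree: B1–B2, B2–B3, B3–B4, B4–B5
Every bag has size at most 3, so the width is 3 − 1 = 2 and tw(G) ≤ 2. For the lower bound, G contains the cycle e–a–d–g–e, so G is not a forest; only forests have treewidth ≤ 1, hence tw(G) ≥ 2. The upper and lower bounds meet at 2, so that is the treewidth.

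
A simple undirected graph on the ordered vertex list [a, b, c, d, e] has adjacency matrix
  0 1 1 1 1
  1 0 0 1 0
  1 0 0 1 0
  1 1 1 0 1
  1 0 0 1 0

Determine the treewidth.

A width-2 tree decomposition is:
Bags: B1 = {a, b, d}  B2 = {a, d, e}  B3 = {a, c, d}
Tree: B1–B2, B1–B3
The largest bag has 3 vertices, giving width 2; this decomposition certifies tw(G) ≤ 2. Conversely, {a, d, e} is a clique of size 3, and the vertices of any clique must share a bag in every tree decomposition; so some bag has ≥ 3 vertices and tw(G) ≥ 2. The upper and lower bounds meet at 2, so that is the treewidth.

2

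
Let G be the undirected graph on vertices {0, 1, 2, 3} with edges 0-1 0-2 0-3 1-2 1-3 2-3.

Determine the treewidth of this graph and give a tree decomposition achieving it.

With just one bag of size 4, the width is 4 − 1 = 3, so tw(G) ≤ 3. Conversely, {0, 1, 2, 3} is a clique of size 4, and the vertices of any clique must share a bag in every tree decomposition; so some bag has ≥ 4 vertices and tw(G) ≥ 3. Hence tw(G) = 3 exactly.

Treewidth 3.
One optimal decomposition is:
Bags: B1 = {0, 1, 2, 3}
Tree: (single bag)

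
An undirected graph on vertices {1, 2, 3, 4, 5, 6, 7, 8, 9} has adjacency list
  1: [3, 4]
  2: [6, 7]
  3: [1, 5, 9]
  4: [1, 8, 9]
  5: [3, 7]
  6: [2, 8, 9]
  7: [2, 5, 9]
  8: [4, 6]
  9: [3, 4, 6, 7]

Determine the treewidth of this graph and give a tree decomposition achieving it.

Every bag has size at most 4, so the width is 4 − 1 = 3 and tw(G) ≤ 3. For the lower bound: the 4 vertex sets {2,6,8}, {4}, {9}, {1,3,5,7} are disjoint, each induces a connected subgraph, and every pair is joined by at least one edge of G. Contracting each set to a single vertex therefore yields K_{4} as a minor, and since treewidth is minor-monotone, tw(G) ≥ tw(K_{4}) = 3. Combining the bounds, tw(G) = 3.

Treewidth 3.
One such decomposition:
Bags: B1 = {2, 4, 6, 8}  B2 = {2, 4, 6, 9}  B3 = {2, 4, 7, 9}  B4 = {1, 4, 7, 9}  B5 = {1, 3, 7, 9}  B6 = {1, 3, 5, 7}
Tree: B1–B2, B2–B3, B3–B4, B4–B5, B5–B6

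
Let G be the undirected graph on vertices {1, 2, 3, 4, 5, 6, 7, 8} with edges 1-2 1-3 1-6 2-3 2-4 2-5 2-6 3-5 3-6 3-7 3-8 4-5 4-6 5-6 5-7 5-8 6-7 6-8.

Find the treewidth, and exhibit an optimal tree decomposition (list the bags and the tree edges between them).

Every bag has size at most 4, so the width is 4 − 1 = 3 and tw(G) ≤ 3. For the lower bound, the 4 vertices {1, 2, 3, 6} are pairwise adjacent, and any tree decomposition puts a clique entirely inside one bag — forcing width ≥ 3. The upper and lower bounds meet at 3, so that is the treewidth.

Treewidth 3.
Bags: B1 = {2, 3, 5, 6}  B2 = {3, 5, 6, 7}  B3 = {1, 2, 3, 6}  B4 = {3, 5, 6, 8}  B5 = {2, 4, 5, 6}
Tree: B1–B2, B1–B3, B1–B4, B1–B5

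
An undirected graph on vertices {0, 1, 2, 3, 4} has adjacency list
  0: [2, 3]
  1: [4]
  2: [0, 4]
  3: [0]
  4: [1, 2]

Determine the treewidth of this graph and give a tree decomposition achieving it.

Each bag holds 2 vertices, so the decomposition has width 1, which upper-bounds the treewidth. Any graph with an edge has treewidth ≥ 1, and G has the edge 1–4. The upper and lower bounds meet at 1, so that is the treewidth.

Treewidth 1.
One such decomposition:
Bags: B1 = {1, 4}  B2 = {2, 4}  B3 = {0, 2}  B4 = {0, 3}
Tree: B1–B2, B2–B3, B3–B4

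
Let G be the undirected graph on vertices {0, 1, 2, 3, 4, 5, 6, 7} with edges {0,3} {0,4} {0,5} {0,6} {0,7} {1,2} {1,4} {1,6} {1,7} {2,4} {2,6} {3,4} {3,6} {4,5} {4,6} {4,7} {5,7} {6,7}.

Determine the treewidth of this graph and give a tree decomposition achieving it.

The largest bag has 4 vertices, giving width 3; this decomposition certifies tw(G) ≤ 3. Conversely, {0, 4, 5, 7} is a clique of size 4, and the vertices of any clique must share a bag in every tree decomposition; so some bag has ≥ 4 vertices and tw(G) ≥ 3. The upper and lower bounds meet at 3, so that is the treewidth.

Treewidth 3.
Bags: B1 = {1, 4, 6, 7}  B2 = {1, 2, 4, 6}  B3 = {0, 4, 6, 7}  B4 = {0, 4, 5, 7}  B5 = {0, 3, 4, 6}
Tree: B1–B2, B1–B3, B3–B4, B3–B5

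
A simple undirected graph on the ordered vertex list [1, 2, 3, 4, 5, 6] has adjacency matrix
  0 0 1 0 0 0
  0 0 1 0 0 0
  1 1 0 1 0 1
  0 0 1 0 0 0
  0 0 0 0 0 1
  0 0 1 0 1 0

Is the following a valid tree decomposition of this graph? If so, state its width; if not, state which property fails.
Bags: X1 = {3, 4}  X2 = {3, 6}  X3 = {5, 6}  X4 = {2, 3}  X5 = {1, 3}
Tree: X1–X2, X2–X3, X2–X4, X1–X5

Yes; width 1.

Every vertex of G appears in some bag (union = {1, 2, 3, 4, 5, 6}); every edge is covered by a bag; and for each vertex v the set of bags containing v is connected in the bag tree. The decomposition is therefore valid. The largest bag has 2 vertices, so the width is 1.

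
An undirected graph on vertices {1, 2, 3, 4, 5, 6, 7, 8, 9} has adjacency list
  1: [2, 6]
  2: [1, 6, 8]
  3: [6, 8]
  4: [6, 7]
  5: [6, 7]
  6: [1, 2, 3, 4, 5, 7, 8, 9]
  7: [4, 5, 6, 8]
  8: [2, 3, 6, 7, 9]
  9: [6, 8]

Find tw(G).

A width-2 tree decomposition is:
Bags: B1 = {6, 7, 8}  B2 = {4, 6, 7}  B3 = {5, 6, 7}  B4 = {2, 6, 8}  B5 = {1, 2, 6}  B6 = {3, 6, 8}  B7 = {6, 8, 9}
Tree: B1–B2, B1–B3, B1–B4, B4–B5, B4–B6, B1–B7
Each bag holds 3 vertices, so the decomposition has width 2, which upper-bounds the treewidth. For the lower bound, the 3 vertices {6, 8, 9} are pairwise adjacent, and any tree decomposition puts a clique entirely inside one bag — forcing width ≥ 2. Combining the bounds, tw(G) = 2.

2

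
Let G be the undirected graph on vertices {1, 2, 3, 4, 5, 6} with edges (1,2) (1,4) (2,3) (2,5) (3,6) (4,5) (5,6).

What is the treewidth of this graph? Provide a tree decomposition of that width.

Treewidth 2.
Bags: B1 = {3, 5, 6}  B2 = {2, 3, 5}  B3 = {2, 4, 5}  B4 = {1, 2, 4}
Tree: B1–B2, B2–B3, B3–B4

Each bag holds 3 vertices, so the decomposition has width 2, which upper-bounds the treewidth. For the lower bound, G contains the cycle 6–3–2–5–6, so G is not a forest; only forests have treewidth ≤ 1, hence tw(G) ≥ 2. Combining the bounds, tw(G) = 2.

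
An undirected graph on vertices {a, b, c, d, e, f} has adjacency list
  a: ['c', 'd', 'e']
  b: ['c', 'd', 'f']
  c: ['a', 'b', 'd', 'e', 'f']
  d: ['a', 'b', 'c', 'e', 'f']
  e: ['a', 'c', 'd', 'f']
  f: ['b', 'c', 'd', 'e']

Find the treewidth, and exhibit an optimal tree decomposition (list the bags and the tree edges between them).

Every bag has size at most 4, so the width is 4 − 1 = 3 and tw(G) ≤ 3. For the lower bound, the 4 vertices {a, c, d, e} are pairwise adjacent, and any tree decomposition puts a clique entirely inside one bag — forcing width ≥ 3. The upper and lower bounds meet at 3, so that is the treewidth.

Treewidth 3.
One such decomposition:
Bags: B1 = {b, c, d, f}  B2 = {c, d, e, f}  B3 = {a, c, d, e}
Tree: B1–B2, B2–B3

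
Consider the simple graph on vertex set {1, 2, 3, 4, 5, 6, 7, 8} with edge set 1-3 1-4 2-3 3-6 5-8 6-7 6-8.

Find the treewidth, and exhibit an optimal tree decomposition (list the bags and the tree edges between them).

The largest bag has 2 vertices, giving width 1; this decomposition certifies tw(G) ≤ 1. Any graph with an edge has treewidth ≥ 1, and G has the edge 3–6. The upper and lower bounds meet at 1, so that is the treewidth.

Treewidth 1.
One such decomposition:
Bags: B1 = {3, 6}  B2 = {6, 8}  B3 = {6, 7}  B4 = {2, 3}  B5 = {1, 3}  B6 = {5, 8}  B7 = {1, 4}
Tree: B1–B2, B1–B3, B1–B4, B1–B5, B2–B6, B5–B7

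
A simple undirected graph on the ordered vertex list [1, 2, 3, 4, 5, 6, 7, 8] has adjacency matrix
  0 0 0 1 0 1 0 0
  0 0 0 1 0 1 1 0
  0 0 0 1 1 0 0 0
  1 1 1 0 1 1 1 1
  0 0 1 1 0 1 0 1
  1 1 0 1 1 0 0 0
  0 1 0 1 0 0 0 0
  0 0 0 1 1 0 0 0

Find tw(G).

2

A width-2 tree decomposition is:
Bags: B1 = {2, 4, 7}  B2 = {2, 4, 6}  B3 = {4, 5, 6}  B4 = {1, 4, 6}  B5 = {4, 5, 8}  B6 = {3, 4, 5}
Tree: B1–B2, B2–B3, B2–B4, B3–B5, B5–B6
Every bag has size at most 3, so the width is 3 − 1 = 2 and tw(G) ≤ 2. For the lower bound, the 3 vertices {1, 4, 6} are pairwise adjacent, and any tree decomposition puts a clique entirely inside one bag — forcing width ≥ 2. The upper and lower bounds meet at 2, so that is the treewidth.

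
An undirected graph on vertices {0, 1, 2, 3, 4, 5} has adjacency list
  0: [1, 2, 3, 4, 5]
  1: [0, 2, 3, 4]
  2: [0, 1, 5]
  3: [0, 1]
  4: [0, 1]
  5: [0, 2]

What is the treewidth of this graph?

A width-2 tree decomposition is:
Bags: B1 = {0, 1, 3}  B2 = {0, 1, 2}  B3 = {0, 2, 5}  B4 = {0, 1, 4}
Tree: B1–B2, B2–B3, B1–B4
Every bag has size at most 3, so the width is 3 − 1 = 2 and tw(G) ≤ 2. Conversely, {0, 1, 2} is a clique of size 3, and the vertices of any clique must share a bag in every tree decomposition; so some bag has ≥ 3 vertices and tw(G) ≥ 2. Therefore the treewidth is 2.

2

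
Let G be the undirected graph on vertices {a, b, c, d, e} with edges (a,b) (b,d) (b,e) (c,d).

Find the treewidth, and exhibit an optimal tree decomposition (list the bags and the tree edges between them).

Each bag holds 2 vertices, so the decomposition has width 1, which upper-bounds the treewidth. Since G has at least one edge (e.g. c–d), it is not an edgeless graph, so tw(G) ≥ 1. Hence tw(G) = 1 exactly.

Treewidth 1.
Bags: B1 = {c, d}  B2 = {b, d}  B3 = {a, b}  B4 = {b, e}
Tree: B1–B2, B2–B3, B2–B4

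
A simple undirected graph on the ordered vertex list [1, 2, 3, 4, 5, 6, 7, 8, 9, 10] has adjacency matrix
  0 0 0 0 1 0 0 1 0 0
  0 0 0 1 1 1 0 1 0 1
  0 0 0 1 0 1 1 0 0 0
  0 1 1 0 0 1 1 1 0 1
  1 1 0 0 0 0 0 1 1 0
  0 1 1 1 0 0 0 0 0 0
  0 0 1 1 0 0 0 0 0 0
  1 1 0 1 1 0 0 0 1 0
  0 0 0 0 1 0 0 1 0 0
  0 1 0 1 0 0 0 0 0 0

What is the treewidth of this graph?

2

A width-2 tree decomposition is:
Bags: B1 = {2, 4, 8}  B2 = {2, 4, 6}  B3 = {2, 5, 8}  B4 = {5, 8, 9}  B5 = {1, 5, 8}  B6 = {2, 4, 10}  B7 = {3, 4, 6}  B8 = {3, 4, 7}
Tree: B1–B2, B1–B3, B3–B4, B4–B5, B2–B6, B2–B7, B7–B8
Every bag has size at most 3, so the width is 3 − 1 = 2 and tw(G) ≤ 2. On the other hand G contains the 3-clique {1, 5, 8}. A clique must lie in a single bag of any decomposition, so no decomposition can have width below 2. Hence tw(G) = 2 exactly.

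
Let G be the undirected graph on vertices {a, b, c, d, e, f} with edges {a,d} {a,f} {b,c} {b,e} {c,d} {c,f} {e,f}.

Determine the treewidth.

A width-2 tree decomposition is:
Bags: B1 = {b, c, e}  B2 = {c, e, f}  B3 = {c, d, f}  B4 = {a, d, f}
Tree: B1–B2, B2–B3, B3–B4
The largest bag has 3 vertices, giving width 2; this decomposition certifies tw(G) ≤ 2. Since b–e–f–c–b is a cycle in G, G is not acyclic. Forests are exactly the graphs of treewidth ≤ 1, so tw(G) ≥ 2. Combining the bounds, tw(G) = 2.

2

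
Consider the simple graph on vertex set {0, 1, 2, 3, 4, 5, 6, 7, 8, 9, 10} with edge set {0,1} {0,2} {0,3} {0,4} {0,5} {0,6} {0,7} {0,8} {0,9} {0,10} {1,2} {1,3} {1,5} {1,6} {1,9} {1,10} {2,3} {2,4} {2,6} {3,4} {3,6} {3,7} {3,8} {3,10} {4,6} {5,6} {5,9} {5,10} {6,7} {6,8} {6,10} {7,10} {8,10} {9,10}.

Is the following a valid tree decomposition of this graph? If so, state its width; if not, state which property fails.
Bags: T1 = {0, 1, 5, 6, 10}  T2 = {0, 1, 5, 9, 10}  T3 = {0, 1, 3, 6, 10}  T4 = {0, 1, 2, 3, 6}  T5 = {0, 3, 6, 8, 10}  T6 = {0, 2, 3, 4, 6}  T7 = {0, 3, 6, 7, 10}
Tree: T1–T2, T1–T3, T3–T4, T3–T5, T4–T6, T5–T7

Every vertex of G appears in some bag (union = {0, 1, 2, 3, 4, 5, 6, 7, 8, 9, 10}); every edge is covered by a bag; and for each vertex v the set of bags containing v is connected in the bag tree. The decomposition is therefore valid. The largest bag has 5 vertices, so the width is 4.

Yes; width 4.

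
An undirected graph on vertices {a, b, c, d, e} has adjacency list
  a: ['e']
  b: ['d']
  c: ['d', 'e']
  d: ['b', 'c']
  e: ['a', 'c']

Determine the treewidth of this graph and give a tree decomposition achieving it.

Treewidth 1.
One such decomposition:
Bags: B1 = {b, d}  B2 = {c, d}  B3 = {c, e}  B4 = {a, e}
Tree: B1–B2, B2–B3, B3–B4

Every bag has size at most 2, so the width is 2 − 1 = 1 and tw(G) ≤ 1. Any graph with an edge has treewidth ≥ 1, and G has the edge b–d. Hence tw(G) = 1 exactly.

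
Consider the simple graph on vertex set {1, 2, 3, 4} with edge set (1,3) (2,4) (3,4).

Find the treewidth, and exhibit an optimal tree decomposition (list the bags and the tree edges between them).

The largest bag has 2 vertices, giving width 1; this decomposition certifies tw(G) ≤ 1. Since G has at least one edge (e.g. 3–4), it is not an edgeless graph, so tw(G) ≥ 1. Hence tw(G) = 1 exactly.

Treewidth 1.
One optimal decomposition is:
Bags: B1 = {3, 4}  B2 = {1, 3}  B3 = {2, 4}
Tree: B1–B2, B1–B3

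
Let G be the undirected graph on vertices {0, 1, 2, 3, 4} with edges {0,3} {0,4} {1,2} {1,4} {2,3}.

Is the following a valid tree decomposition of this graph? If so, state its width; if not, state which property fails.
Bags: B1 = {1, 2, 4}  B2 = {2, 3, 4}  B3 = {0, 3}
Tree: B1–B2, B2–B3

A tree decomposition must satisfy three properties: every vertex lies in some bag; for every edge, both endpoints lie together in some bag; and for every vertex, the bags containing it form a connected subtree. Here edge (4,0) lies in no bag, so the decomposition is invalid.

No — edge (4,0) lies in no bag.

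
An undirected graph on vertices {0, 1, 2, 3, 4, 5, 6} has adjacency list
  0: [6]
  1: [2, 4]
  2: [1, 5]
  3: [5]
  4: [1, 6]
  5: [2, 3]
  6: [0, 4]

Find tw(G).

1

A width-1 tree decomposition is:
Bags: B1 = {3, 5}  B2 = {2, 5}  B3 = {1, 2}  B4 = {1, 4}  B5 = {4, 6}  B6 = {0, 6}
Tree: B1–B2, B2–B3, B3–B4, B4–B5, B5–B6
Each bag holds 2 vertices, so the decomposition has width 1, which upper-bounds the treewidth. G has an edge, so its treewidth is at least 1. Therefore the treewidth is 1.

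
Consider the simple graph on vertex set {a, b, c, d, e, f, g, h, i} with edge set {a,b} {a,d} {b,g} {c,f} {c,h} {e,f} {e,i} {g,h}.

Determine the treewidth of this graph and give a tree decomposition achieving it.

Every bag has size at most 2, so the width is 2 − 1 = 1 and tw(G) ≤ 1. G has an edge, so its treewidth is at least 1. Therefore the treewidth is 1.

Treewidth 1.
One such decomposition:
Bags: B1 = {a, d}  B2 = {a, b}  B3 = {b, g}  B4 = {g, h}  B5 = {c, h}  B6 = {c, f}  B7 = {e, f}  B8 = {e, i}
Tree: B1–B2, B2–B3, B3–B4, B4–B5, B5–B6, B6–B7, B7–B8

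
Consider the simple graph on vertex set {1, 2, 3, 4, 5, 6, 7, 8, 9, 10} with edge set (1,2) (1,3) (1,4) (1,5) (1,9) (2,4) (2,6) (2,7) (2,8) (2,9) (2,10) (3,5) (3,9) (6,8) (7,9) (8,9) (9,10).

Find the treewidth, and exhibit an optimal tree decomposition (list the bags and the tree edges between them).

The largest bag has 3 vertices, giving width 2; this decomposition certifies tw(G) ≤ 2. For the lower bound, the 3 vertices {2, 8, 9} are pairwise adjacent, and any tree decomposition puts a clique entirely inside one bag — forcing width ≥ 2. The upper and lower bounds meet at 2, so that is the treewidth.

Treewidth 2.
One such decomposition:
Bags: B1 = {1, 2, 9}  B2 = {2, 8, 9}  B3 = {1, 2, 4}  B4 = {1, 3, 9}  B5 = {2, 6, 8}  B6 = {2, 9, 10}  B7 = {2, 7, 9}  B8 = {1, 3, 5}
Tree: B1–B2, B1–B3, B1–B4, B2–B5, B1–B6, B2–B7, B4–B8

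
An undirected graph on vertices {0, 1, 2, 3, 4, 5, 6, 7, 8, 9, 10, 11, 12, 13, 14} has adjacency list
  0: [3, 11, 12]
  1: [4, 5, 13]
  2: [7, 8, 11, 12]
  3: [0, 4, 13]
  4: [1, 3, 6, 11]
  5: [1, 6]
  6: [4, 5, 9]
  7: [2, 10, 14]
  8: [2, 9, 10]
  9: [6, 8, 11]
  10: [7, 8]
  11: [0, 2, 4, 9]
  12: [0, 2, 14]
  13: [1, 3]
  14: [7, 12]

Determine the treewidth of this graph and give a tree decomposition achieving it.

Treewidth 3.
Bags: B1 = {7, 8, 10, 14}  B2 = {2, 7, 8, 14}  B3 = {2, 8, 12, 14}  B4 = {2, 8, 9, 12}  B5 = {2, 9, 11, 12}  B6 = {0, 9, 11, 12}  B7 = {0, 6, 9, 11}  B8 = {0, 4, 6, 11}  B9 = {0, 3, 4, 6}  B10 = {3, 4, 5, 6}  B11 = {1, 3, 4, 5}  B12 = {1, 3, 5, 13}
Tree: B1–B2, B2–B3, B3–B4, B4–B5, B5–B6, B6–B7, B7–B8, B8–B9, B9–B10, B10–B11, B11–B12

Every bag has size at most 4, so the width is 4 − 1 = 3 and tw(G) ≤ 3. For the lower bound: the 4 vertex sets {7,10,14}, {8}, {2}, {0,9,11,12} are disjoint, each induces a connected subgraph, and every pair is joined by at least one edge of G. Contracting each set to a single vertex therefore yields K_{4} as a minor, and since treewidth is minor-monotone, tw(G) ≥ tw(K_{4}) = 3. Combining the bounds, tw(G) = 3.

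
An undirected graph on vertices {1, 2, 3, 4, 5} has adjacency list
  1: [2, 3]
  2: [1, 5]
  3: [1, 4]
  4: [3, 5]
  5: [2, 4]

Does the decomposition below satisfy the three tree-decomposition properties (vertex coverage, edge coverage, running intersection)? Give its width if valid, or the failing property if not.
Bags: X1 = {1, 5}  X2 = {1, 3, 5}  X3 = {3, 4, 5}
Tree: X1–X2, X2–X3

A tree decomposition must satisfy three properties: every vertex lies in some bag; for every edge, both endpoints lie together in some bag; and for every vertex, the bags containing it form a connected subtree. Here vertex 2 appears in no bag, so the decomposition is invalid.

No — vertex 2 appears in no bag.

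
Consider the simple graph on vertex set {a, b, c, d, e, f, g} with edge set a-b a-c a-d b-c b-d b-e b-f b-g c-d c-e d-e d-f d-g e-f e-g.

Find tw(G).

3

A width-3 tree decomposition is:
Bags: B1 = {b, d, e, g}  B2 = {b, c, d, e}  B3 = {a, b, c, d}  B4 = {b, d, e, f}
Tree: B1–B2, B2–B3, B1–B4
Every bag has size at most 4, so the width is 4 − 1 = 3 and tw(G) ≤ 3. For the lower bound, the 4 vertices {b, d, e, g} are pairwise adjacent, and any tree decomposition puts a clique entirely inside one bag — forcing width ≥ 3. Combining the bounds, tw(G) = 3.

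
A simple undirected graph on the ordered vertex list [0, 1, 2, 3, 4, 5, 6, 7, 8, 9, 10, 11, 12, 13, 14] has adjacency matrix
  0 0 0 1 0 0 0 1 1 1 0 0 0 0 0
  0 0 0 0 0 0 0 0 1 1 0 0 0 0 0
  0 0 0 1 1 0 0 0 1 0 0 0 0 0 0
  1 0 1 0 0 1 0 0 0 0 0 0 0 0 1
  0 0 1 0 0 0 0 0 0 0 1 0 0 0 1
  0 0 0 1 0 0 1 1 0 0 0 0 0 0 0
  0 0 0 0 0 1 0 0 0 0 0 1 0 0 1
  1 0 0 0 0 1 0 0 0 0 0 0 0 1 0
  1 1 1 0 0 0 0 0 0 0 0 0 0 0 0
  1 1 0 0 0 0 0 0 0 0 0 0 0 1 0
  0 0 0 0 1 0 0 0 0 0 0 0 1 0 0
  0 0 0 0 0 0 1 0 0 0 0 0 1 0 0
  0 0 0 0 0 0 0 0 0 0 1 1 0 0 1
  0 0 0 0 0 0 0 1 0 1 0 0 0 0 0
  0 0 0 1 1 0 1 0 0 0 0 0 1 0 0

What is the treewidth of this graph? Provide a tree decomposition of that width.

Each bag holds 4 vertices, so the decomposition has width 3, which upper-bounds the treewidth. For the lower bound: the 4 vertex sets {1,9,13}, {7}, {0}, {2,3,5,8} are disjoint, each induces a connected subgraph, and every pair is joined by at least one edge of G. Contracting each set to a single vertex therefore yields K_{4} as a minor, and since treewidth is minor-monotone, tw(G) ≥ tw(K_{4}) = 3. Combining the bounds, tw(G) = 3.

Treewidth 3.
One such decomposition:
Bags: B1 = {1, 7, 9, 13}  B2 = {0, 1, 7, 9}  B3 = {0, 1, 7, 8}  B4 = {0, 5, 7, 8}  B5 = {0, 3, 5, 8}  B6 = {2, 3, 5, 8}  B7 = {2, 3, 5, 6}  B8 = {2, 3, 6, 14}  B9 = {2, 4, 6, 14}  B10 = {4, 6, 11, 14}  B11 = {4, 11, 12, 14}  B12 = {4, 10, 11, 12}
Tree: B1–B2, B2–B3, B3–B4, B4–B5, B5–B6, B6–B7, B7–B8, B8–B9, B9–B10, B10–B11, B11–B12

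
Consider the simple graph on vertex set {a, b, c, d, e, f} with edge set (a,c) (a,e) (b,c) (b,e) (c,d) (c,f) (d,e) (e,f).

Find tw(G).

A width-2 tree decomposition is:
Bags: B1 = {b, c, e}  B2 = {c, e, f}  B3 = {a, c, e}  B4 = {c, d, e}
Tree: B1–B2, B2–B3, B3–B4
Every bag has size at most 3, so the width is 3 − 1 = 2 and tw(G) ≤ 2. For the lower bound, G contains the cycle e–b–c–f–e, so G is not a forest; only forests have treewidth ≤ 1, hence tw(G) ≥ 2. Therefore the treewidth is 2.

2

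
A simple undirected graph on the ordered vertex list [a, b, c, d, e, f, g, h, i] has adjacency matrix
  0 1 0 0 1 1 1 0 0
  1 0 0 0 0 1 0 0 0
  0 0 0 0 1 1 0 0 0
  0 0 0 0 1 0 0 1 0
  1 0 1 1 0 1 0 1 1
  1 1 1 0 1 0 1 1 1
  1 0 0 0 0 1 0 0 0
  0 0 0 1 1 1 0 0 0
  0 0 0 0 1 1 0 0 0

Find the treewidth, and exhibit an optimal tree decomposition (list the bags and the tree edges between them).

Treewidth 2.
One such decomposition:
Bags: B1 = {a, e, f}  B2 = {e, f, h}  B3 = {d, e, h}  B4 = {a, b, f}  B5 = {e, f, i}  B6 = {c, e, f}  B7 = {a, f, g}
Tree: B1–B2, B2–B3, B1–B4, B1–B5, B2–B6, B1–B7

The largest bag has 3 vertices, giving width 2; this decomposition certifies tw(G) ≤ 2. On the other hand G contains the 3-clique {d, e, h}. A clique must lie in a single bag of any decomposition, so no decomposition can have width below 2. The upper and lower bounds meet at 2, so that is the treewidth.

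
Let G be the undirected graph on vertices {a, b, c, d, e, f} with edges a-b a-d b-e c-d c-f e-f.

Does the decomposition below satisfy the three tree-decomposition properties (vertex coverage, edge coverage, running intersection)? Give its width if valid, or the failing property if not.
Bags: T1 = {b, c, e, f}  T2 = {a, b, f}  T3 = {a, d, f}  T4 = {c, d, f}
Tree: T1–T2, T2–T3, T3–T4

No — bags containing vertex c are not connected in the tree.

A tree decomposition must satisfy three properties: every vertex lies in some bag; for every edge, both endpoints lie together in some bag; and for every vertex, the bags containing it form a connected subtree. Here bags containing vertex c are not connected in the tree, so the decomposition is invalid.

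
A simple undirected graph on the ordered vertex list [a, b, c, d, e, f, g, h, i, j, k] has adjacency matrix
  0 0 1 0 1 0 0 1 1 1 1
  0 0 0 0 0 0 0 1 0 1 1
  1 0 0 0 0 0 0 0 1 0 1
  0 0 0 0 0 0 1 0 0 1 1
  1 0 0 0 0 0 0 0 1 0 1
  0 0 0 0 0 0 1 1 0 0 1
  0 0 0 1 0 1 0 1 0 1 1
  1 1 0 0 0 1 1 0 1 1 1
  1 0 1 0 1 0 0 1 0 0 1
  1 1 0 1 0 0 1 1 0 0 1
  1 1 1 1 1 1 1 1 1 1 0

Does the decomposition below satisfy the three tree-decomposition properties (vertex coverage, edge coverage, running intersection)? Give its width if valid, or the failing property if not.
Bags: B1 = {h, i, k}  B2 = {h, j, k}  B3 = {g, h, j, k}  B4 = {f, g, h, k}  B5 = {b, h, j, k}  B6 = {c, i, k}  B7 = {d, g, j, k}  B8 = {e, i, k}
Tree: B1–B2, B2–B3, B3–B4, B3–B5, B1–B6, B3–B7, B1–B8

A tree decomposition must satisfy three properties: every vertex lies in some bag; for every edge, both endpoints lie together in some bag; and for every vertex, the bags containing it form a connected subtree. Here vertex a appears in no bag, so the decomposition is invalid.

No — vertex a appears in no bag.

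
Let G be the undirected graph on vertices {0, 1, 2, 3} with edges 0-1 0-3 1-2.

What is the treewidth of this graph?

A width-1 tree decomposition is:
Bags: B1 = {0, 1}  B2 = {1, 2}  B3 = {0, 3}
Tree: B1–B2, B1–B3
Each bag holds 2 vertices, so the decomposition has width 1, which upper-bounds the treewidth. G has an edge, so its treewidth is at least 1. Therefore the treewidth is 1.

1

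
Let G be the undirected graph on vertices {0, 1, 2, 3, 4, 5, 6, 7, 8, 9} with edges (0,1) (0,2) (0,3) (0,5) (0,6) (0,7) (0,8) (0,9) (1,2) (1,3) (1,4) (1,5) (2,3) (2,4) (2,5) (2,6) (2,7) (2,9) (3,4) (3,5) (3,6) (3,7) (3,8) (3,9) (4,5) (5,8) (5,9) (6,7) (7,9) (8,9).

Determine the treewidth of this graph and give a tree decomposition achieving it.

Treewidth 4.
One such decomposition:
Bags: B1 = {0, 2, 3, 5, 9}  B2 = {0, 1, 2, 3, 5}  B3 = {0, 3, 5, 8, 9}  B4 = {0, 2, 3, 7, 9}  B5 = {0, 2, 3, 6, 7}  B6 = {1, 2, 3, 4, 5}
Tree: B1–B2, B1–B3, B1–B4, B4–B5, B2–B6

Each bag holds 5 vertices, so the decomposition has width 4, which upper-bounds the treewidth. For the lower bound, the 5 vertices {0, 3, 5, 8, 9} are pairwise adjacent, and any tree decomposition puts a clique entirely inside one bag — forcing width ≥ 4. Hence tw(G) = 4 exactly.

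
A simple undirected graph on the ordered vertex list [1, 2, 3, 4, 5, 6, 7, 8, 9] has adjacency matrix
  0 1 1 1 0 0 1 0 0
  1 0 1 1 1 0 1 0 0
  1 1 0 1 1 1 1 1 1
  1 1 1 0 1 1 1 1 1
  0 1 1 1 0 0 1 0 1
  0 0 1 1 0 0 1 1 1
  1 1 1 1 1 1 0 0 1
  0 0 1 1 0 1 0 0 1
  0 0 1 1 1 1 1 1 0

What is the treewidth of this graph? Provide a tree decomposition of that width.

Treewidth 4.
One optimal decomposition is:
Bags: B1 = {1, 2, 3, 4, 7}  B2 = {2, 3, 4, 5, 7}  B3 = {3, 4, 5, 7, 9}  B4 = {3, 4, 6, 7, 9}  B5 = {3, 4, 6, 8, 9}
Tree: B1–B2, B2–B3, B3–B4, B4–B5

The largest bag has 5 vertices, giving width 4; this decomposition certifies tw(G) ≤ 4. On the other hand G contains the 5-clique {3, 4, 6, 8, 9}. A clique must lie in a single bag of any decomposition, so no decomposition can have width below 4. Hence tw(G) = 4 exactly.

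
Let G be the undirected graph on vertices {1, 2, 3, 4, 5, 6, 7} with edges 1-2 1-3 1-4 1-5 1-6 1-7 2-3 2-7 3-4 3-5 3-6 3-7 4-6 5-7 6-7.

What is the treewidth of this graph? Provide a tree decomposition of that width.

Each bag holds 4 vertices, so the decomposition has width 3, which upper-bounds the treewidth. For the lower bound, the 4 vertices {1, 3, 4, 6} are pairwise adjacent, and any tree decomposition puts a clique entirely inside one bag — forcing width ≥ 3. Therefore the treewidth is 3.

Treewidth 3.
One optimal decomposition is:
Bags: B1 = {1, 3, 6, 7}  B2 = {1, 3, 4, 6}  B3 = {1, 2, 3, 7}  B4 = {1, 3, 5, 7}
Tree: B1–B2, B1–B3, B1–B4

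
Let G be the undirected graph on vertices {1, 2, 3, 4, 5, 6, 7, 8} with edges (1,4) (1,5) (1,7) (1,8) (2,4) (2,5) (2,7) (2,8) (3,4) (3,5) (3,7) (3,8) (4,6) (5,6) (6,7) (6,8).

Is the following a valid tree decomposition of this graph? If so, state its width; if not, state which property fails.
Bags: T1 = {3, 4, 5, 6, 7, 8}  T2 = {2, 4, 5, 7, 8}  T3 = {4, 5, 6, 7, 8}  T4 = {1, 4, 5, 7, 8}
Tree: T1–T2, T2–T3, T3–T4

A tree decomposition must satisfy three properties: every vertex lies in some bag; for every edge, both endpoints lie together in some bag; and for every vertex, the bags containing it form a connected subtree. Here bags containing vertex 6 are not connected in the tree, so the decomposition is invalid.

No — bags containing vertex 6 are not connected in the tree.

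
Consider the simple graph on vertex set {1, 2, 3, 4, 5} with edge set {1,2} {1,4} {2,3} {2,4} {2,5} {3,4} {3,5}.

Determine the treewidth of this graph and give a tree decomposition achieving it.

Treewidth 2.
One optimal decomposition is:
Bags: B1 = {2, 3, 4}  B2 = {2, 3, 5}  B3 = {1, 2, 4}
Tree: B1–B2, B1–B3

Every bag has size at most 3, so the width is 3 − 1 = 2 and tw(G) ≤ 2. On the other hand G contains the 3-clique {1, 2, 4}. A clique must lie in a single bag of any decomposition, so no decomposition can have width below 2. Therefore the treewidth is 2.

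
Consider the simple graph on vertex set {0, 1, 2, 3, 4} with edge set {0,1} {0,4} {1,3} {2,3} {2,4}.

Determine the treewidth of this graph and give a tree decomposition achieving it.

Treewidth 2.
Bags: B1 = {2, 3, 4}  B2 = {1, 3, 4}  B3 = {0, 1, 4}
Tree: B1–B2, B2–B3

The largest bag has 3 vertices, giving width 2; this decomposition certifies tw(G) ≤ 2. Since 4–2–3–1–0–4 is a cycle in G, G is not acyclic. Forests are exactly the graphs of treewidth ≤ 1, so tw(G) ≥ 2. Combining the bounds, tw(G) = 2.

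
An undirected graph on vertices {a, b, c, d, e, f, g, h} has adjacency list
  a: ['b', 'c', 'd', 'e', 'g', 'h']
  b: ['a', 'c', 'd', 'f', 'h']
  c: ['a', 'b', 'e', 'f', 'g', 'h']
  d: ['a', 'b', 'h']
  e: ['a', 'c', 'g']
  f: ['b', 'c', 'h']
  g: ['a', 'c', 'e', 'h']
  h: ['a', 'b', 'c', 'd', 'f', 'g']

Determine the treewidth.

A width-3 tree decomposition is:
Bags: B1 = {a, c, g, h}  B2 = {a, b, c, h}  B3 = {b, c, f, h}  B4 = {a, c, e, g}  B5 = {a, b, d, h}
Tree: B1–B2, B2–B3, B1–B4, B2–B5
Each bag holds 4 vertices, so the decomposition has width 3, which upper-bounds the treewidth. Conversely, {a, c, e, g} is a clique of size 4, and the vertices of any clique must share a bag in every tree decomposition; so some bag has ≥ 4 vertices and tw(G) ≥ 3. The upper and lower bounds meet at 3, so that is the treewidth.

3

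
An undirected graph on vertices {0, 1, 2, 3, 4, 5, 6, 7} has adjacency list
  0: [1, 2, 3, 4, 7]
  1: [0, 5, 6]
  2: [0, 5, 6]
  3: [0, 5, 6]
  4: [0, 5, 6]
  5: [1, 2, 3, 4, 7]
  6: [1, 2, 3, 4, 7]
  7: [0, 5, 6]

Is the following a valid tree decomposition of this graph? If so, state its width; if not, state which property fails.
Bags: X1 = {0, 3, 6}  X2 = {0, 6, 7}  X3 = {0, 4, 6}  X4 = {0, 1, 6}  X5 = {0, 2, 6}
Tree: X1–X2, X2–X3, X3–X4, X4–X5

A tree decomposition must satisfy three properties: every vertex lies in some bag; for every edge, both endpoints lie together in some bag; and for every vertex, the bags containing it form a connected subtree. Here vertex 5 appears in no bag, so the decomposition is invalid.

No — vertex 5 appears in no bag.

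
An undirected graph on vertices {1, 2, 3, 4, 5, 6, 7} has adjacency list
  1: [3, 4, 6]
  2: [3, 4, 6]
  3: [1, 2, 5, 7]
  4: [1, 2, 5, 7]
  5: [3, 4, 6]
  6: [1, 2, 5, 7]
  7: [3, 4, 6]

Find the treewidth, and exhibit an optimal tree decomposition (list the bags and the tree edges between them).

Treewidth 3.
One such decomposition:
Bags: B1 = {2, 3, 4, 6}  B2 = {3, 4, 5, 6}  B3 = {3, 4, 6, 7}  B4 = {1, 3, 4, 6}
Tree: B1–B2, B2–B3, B3–B4

Each bag holds 4 vertices, so the decomposition has width 3, which upper-bounds the treewidth. For the lower bound: the 4 vertex sets {2,6}, {3,5}, {4}, {7} are disjoint, each induces a connected subgraph, and every pair is joined by at least one edge of G. Contracting each set to a single vertex therefore yields K_{4} as a minor, and since treewidth is minor-monotone, tw(G) ≥ tw(K_{4}) = 3. Hence tw(G) = 3 exactly.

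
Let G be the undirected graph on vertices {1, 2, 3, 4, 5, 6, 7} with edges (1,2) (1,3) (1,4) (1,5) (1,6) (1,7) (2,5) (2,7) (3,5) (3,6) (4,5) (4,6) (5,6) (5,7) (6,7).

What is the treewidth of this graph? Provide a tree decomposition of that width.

Treewidth 3.
One such decomposition:
Bags: B1 = {1, 5, 6, 7}  B2 = {1, 2, 5, 7}  B3 = {1, 4, 5, 6}  B4 = {1, 3, 5, 6}
Tree: B1–B2, B1–B3, B1–B4

The largest bag has 4 vertices, giving width 3; this decomposition certifies tw(G) ≤ 3. Conversely, {1, 2, 5, 7} is a clique of size 4, and the vertices of any clique must share a bag in every tree decomposition; so some bag has ≥ 4 vertices and tw(G) ≥ 3. The upper and lower bounds meet at 3, so that is the treewidth.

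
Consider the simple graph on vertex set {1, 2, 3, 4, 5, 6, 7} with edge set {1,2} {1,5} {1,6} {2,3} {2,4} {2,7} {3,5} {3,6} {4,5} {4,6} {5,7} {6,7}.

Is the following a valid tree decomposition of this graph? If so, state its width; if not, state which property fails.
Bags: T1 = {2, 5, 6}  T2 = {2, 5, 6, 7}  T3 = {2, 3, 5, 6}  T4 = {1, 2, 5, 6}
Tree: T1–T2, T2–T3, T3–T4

No — vertex 4 appears in no bag.

A tree decomposition must satisfy three properties: every vertex lies in some bag; for every edge, both endpoints lie together in some bag; and for every vertex, the bags containing it form a connected subtree. Here vertex 4 appears in no bag, so the decomposition is invalid.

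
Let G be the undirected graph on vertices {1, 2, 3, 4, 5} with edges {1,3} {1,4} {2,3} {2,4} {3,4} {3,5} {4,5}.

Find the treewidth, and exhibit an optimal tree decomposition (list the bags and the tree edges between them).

Treewidth 2.
One optimal decomposition is:
Bags: B1 = {3, 4, 5}  B2 = {2, 3, 4}  B3 = {1, 3, 4}
Tree: B1–B2, B1–B3

Every bag has size at most 3, so the width is 3 − 1 = 2 and tw(G) ≤ 2. On the other hand G contains the 3-clique {1, 3, 4}. A clique must lie in a single bag of any decomposition, so no decomposition can have width below 2. The upper and lower bounds meet at 2, so that is the treewidth.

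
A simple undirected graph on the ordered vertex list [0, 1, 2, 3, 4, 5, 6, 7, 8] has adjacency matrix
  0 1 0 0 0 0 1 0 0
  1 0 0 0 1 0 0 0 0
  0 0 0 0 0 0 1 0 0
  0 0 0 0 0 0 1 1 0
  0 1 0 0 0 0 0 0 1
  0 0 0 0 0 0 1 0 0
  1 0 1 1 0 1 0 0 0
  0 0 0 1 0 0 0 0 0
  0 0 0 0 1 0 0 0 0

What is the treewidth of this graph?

1

A width-1 tree decomposition is:
Bags: B1 = {0, 6}  B2 = {3, 6}  B3 = {0, 1}  B4 = {2, 6}  B5 = {1, 4}  B6 = {3, 7}  B7 = {4, 8}  B8 = {5, 6}
Tree: B1–B2, B1–B3, B1–B4, B3–B5, B2–B6, B5–B7, B1–B8
Each bag holds 2 vertices, so the decomposition has width 1, which upper-bounds the treewidth. Since G has at least one edge (e.g. 6–0), it is not an edgeless graph, so tw(G) ≥ 1. Hence tw(G) = 1 exactly.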